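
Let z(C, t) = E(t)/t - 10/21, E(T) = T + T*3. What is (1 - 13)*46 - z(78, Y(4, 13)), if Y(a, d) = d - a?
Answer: -11666/21 ≈ -555.52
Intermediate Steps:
E(T) = 4*T (E(T) = T + 3*T = 4*T)
z(C, t) = 74/21 (z(C, t) = (4*t)/t - 10/21 = 4 - 10*1/21 = 4 - 10/21 = 74/21)
(1 - 13)*46 - z(78, Y(4, 13)) = (1 - 13)*46 - 1*74/21 = -12*46 - 74/21 = -552 - 74/21 = -11666/21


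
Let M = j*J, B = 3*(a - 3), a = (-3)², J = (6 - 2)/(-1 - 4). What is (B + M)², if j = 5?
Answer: 196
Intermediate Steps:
J = -⅘ (J = 4/(-5) = 4*(-⅕) = -⅘ ≈ -0.80000)
a = 9
B = 18 (B = 3*(9 - 3) = 3*6 = 18)
M = -4 (M = 5*(-⅘) = -4)
(B + M)² = (18 - 4)² = 14² = 196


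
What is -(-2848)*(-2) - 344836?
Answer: -350532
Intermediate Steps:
-(-2848)*(-2) - 344836 = -178*32 - 344836 = -5696 - 344836 = -350532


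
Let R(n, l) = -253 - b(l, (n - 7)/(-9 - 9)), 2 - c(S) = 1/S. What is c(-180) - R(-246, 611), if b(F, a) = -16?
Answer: 43021/180 ≈ 239.01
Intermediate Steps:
c(S) = 2 - 1/S
R(n, l) = -237 (R(n, l) = -253 - 1*(-16) = -253 + 16 = -237)
c(-180) - R(-246, 611) = (2 - 1/(-180)) - 1*(-237) = (2 - 1*(-1/180)) + 237 = (2 + 1/180) + 237 = 361/180 + 237 = 43021/180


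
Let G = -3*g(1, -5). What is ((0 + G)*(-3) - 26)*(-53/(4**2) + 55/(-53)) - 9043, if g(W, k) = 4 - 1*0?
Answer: -3852677/424 ≈ -9086.5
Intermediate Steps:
g(W, k) = 4 (g(W, k) = 4 + 0 = 4)
G = -12 (G = -3*4 = -12)
((0 + G)*(-3) - 26)*(-53/(4**2) + 55/(-53)) - 9043 = ((0 - 12)*(-3) - 26)*(-53/(4**2) + 55/(-53)) - 9043 = (-12*(-3) - 26)*(-53/16 + 55*(-1/53)) - 9043 = (36 - 26)*(-53*1/16 - 55/53) - 9043 = 10*(-53/16 - 55/53) - 9043 = 10*(-3689/848) - 9043 = -18445/424 - 9043 = -3852677/424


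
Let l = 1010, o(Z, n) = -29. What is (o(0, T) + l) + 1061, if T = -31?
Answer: 2042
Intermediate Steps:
(o(0, T) + l) + 1061 = (-29 + 1010) + 1061 = 981 + 1061 = 2042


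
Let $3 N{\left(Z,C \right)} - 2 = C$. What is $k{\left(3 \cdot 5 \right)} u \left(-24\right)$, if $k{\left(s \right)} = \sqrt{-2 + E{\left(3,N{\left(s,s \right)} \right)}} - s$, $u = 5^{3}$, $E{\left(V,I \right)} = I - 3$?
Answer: $45000 - 1000 \sqrt{6} \approx 42551.0$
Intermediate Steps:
$N{\left(Z,C \right)} = \frac{2}{3} + \frac{C}{3}$
$E{\left(V,I \right)} = -3 + I$
$u = 125$
$k{\left(s \right)} = \sqrt{- \frac{13}{3} + \frac{s}{3}} - s$ ($k{\left(s \right)} = \sqrt{-2 + \left(-3 + \left(\frac{2}{3} + \frac{s}{3}\right)\right)} - s = \sqrt{-2 + \left(- \frac{7}{3} + \frac{s}{3}\right)} - s = \sqrt{- \frac{13}{3} + \frac{s}{3}} - s$)
$k{\left(3 \cdot 5 \right)} u \left(-24\right) = \left(- 3 \cdot 5 + \frac{\sqrt{-39 + 3 \cdot 3 \cdot 5}}{3}\right) 125 \left(-24\right) = \left(\left(-1\right) 15 + \frac{\sqrt{-39 + 3 \cdot 15}}{3}\right) 125 \left(-24\right) = \left(-15 + \frac{\sqrt{-39 + 45}}{3}\right) 125 \left(-24\right) = \left(-15 + \frac{\sqrt{6}}{3}\right) 125 \left(-24\right) = \left(-1875 + \frac{125 \sqrt{6}}{3}\right) \left(-24\right) = 45000 - 1000 \sqrt{6}$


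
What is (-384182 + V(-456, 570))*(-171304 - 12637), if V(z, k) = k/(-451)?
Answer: 31870841235532/451 ≈ 7.0667e+10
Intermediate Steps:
V(z, k) = -k/451 (V(z, k) = k*(-1/451) = -k/451)
(-384182 + V(-456, 570))*(-171304 - 12637) = (-384182 - 1/451*570)*(-171304 - 12637) = (-384182 - 570/451)*(-183941) = -173266652/451*(-183941) = 31870841235532/451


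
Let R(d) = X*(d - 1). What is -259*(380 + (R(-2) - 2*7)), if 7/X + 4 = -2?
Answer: -191401/2 ≈ -95701.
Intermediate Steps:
X = -7/6 (X = 7/(-4 - 2) = 7/(-6) = 7*(-⅙) = -7/6 ≈ -1.1667)
R(d) = 7/6 - 7*d/6 (R(d) = -7*(d - 1)/6 = -7*(-1 + d)/6 = 7/6 - 7*d/6)
-259*(380 + (R(-2) - 2*7)) = -259*(380 + ((7/6 - 7/6*(-2)) - 2*7)) = -259*(380 + ((7/6 + 7/3) - 14)) = -259*(380 + (7/2 - 14)) = -259*(380 - 21/2) = -259*739/2 = -191401/2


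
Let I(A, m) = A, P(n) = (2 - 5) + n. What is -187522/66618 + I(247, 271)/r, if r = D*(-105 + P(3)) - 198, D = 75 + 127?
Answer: -671820937/237693024 ≈ -2.8264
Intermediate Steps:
D = 202
P(n) = -3 + n
r = -21408 (r = 202*(-105 + (-3 + 3)) - 198 = 202*(-105 + 0) - 198 = 202*(-105) - 198 = -21210 - 198 = -21408)
-187522/66618 + I(247, 271)/r = -187522/66618 + 247/(-21408) = -187522*1/66618 + 247*(-1/21408) = -93761/33309 - 247/21408 = -671820937/237693024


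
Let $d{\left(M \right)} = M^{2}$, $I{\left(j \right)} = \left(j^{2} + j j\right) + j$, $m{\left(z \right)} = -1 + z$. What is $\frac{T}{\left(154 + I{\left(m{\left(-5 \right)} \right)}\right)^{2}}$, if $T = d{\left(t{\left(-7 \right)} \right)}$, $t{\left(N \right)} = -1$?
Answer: $\frac{1}{48400} \approx 2.0661 \cdot 10^{-5}$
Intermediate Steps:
$I{\left(j \right)} = j + 2 j^{2}$ ($I{\left(j \right)} = \left(j^{2} + j^{2}\right) + j = 2 j^{2} + j = j + 2 j^{2}$)
$T = 1$ ($T = \left(-1\right)^{2} = 1$)
$\frac{T}{\left(154 + I{\left(m{\left(-5 \right)} \right)}\right)^{2}} = 1 \frac{1}{\left(154 + \left(-1 - 5\right) \left(1 + 2 \left(-1 - 5\right)\right)\right)^{2}} = 1 \frac{1}{\left(154 - 6 \left(1 + 2 \left(-6\right)\right)\right)^{2}} = 1 \frac{1}{\left(154 - 6 \left(1 - 12\right)\right)^{2}} = 1 \frac{1}{\left(154 - -66\right)^{2}} = 1 \frac{1}{\left(154 + 66\right)^{2}} = 1 \frac{1}{220^{2}} = 1 \cdot \frac{1}{48400} = \frac{1}{48400}$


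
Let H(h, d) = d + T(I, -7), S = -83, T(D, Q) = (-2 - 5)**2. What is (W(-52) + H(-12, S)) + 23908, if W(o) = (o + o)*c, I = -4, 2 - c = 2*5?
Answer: 24706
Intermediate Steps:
c = -8 (c = 2 - 2*5 = 2 - 1*10 = 2 - 10 = -8)
T(D, Q) = 49 (T(D, Q) = (-7)**2 = 49)
H(h, d) = 49 + d (H(h, d) = d + 49 = 49 + d)
W(o) = -16*o (W(o) = (o + o)*(-8) = (2*o)*(-8) = -16*o)
(W(-52) + H(-12, S)) + 23908 = (-16*(-52) + (49 - 83)) + 23908 = (832 - 34) + 23908 = 798 + 23908 = 24706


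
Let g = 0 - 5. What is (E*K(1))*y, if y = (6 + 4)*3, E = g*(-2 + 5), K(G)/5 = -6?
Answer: 13500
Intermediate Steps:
g = -5
K(G) = -30 (K(G) = 5*(-6) = -30)
E = -15 (E = -5*(-2 + 5) = -5*3 = -15)
y = 30 (y = 10*3 = 30)
(E*K(1))*y = -15*(-30)*30 = 450*30 = 13500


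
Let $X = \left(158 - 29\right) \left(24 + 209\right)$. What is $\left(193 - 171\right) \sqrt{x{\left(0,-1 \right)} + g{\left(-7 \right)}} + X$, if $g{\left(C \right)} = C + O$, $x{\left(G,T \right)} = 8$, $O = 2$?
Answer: $30057 + 22 \sqrt{3} \approx 30095.0$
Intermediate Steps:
$X = 30057$ ($X = 129 \cdot 233 = 30057$)
$g{\left(C \right)} = 2 + C$ ($g{\left(C \right)} = C + 2 = 2 + C$)
$\left(193 - 171\right) \sqrt{x{\left(0,-1 \right)} + g{\left(-7 \right)}} + X = \left(193 - 171\right) \sqrt{8 + \left(2 - 7\right)} + 30057 = \left(193 - 171\right) \sqrt{8 - 5} + 30057 = 22 \sqrt{3} + 30057 = 30057 + 22 \sqrt{3}$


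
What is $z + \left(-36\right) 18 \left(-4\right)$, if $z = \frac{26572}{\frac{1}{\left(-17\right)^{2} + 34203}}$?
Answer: $916524016$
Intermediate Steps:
$z = 916521424$ ($z = \frac{26572}{\frac{1}{289 + 34203}} = \frac{26572}{\frac{1}{34492}} = 26572 \frac{1}{\frac{1}{34492}} = 26572 \cdot 34492 = 916521424$)
$z + \left(-36\right) 18 \left(-4\right) = 916521424 + \left(-36\right) 18 \left(-4\right) = 916521424 - -2592 = 916521424 + 2592 = 916524016$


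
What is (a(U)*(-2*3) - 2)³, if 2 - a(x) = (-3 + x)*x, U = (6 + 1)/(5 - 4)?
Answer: 3652264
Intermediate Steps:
U = 7 (U = 7/1 = 7*1 = 7)
a(x) = 2 - x*(-3 + x) (a(x) = 2 - (-3 + x)*x = 2 - x*(-3 + x))
(a(U)*(-2*3) - 2)³ = ((2 - 1*7² + 3*7)*(-2*3) - 2)³ = ((2 - 1*49 + 21)*(-6) - 2)³ = ((2 - 49 + 21)*(-6) - 2)³ = (-26*(-6) - 2)³ = (156 - 2)³ = 154³ = 3652264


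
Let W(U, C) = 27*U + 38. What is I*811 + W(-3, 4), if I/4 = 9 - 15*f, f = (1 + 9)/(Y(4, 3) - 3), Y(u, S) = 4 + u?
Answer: -68167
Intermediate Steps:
W(U, C) = 38 + 27*U
f = 2 (f = (1 + 9)/((4 + 4) - 3) = 10/(8 - 3) = 10/5 = 10*(⅕) = 2)
I = -84 (I = 4*(9 - 15*2) = 4*(9 - 30) = 4*(-21) = -84)
I*811 + W(-3, 4) = -84*811 + (38 + 27*(-3)) = -68124 + (38 - 81) = -68124 - 43 = -68167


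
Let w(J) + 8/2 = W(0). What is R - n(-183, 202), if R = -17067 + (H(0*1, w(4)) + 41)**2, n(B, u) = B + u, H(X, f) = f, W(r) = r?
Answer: -15717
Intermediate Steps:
w(J) = -4 (w(J) = -4 + 0 = -4)
R = -15698 (R = -17067 + (-4 + 41)**2 = -17067 + 37**2 = -17067 + 1369 = -15698)
R - n(-183, 202) = -15698 - (-183 + 202) = -15698 - 1*19 = -15698 - 19 = -15717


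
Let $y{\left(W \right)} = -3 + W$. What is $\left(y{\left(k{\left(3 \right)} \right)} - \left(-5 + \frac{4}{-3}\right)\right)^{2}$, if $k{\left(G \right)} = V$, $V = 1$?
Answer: $\frac{169}{9} \approx 18.778$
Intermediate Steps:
$k{\left(G \right)} = 1$
$\left(y{\left(k{\left(3 \right)} \right)} - \left(-5 + \frac{4}{-3}\right)\right)^{2} = \left(\left(-3 + 1\right) - \left(-5 + \frac{4}{-3}\right)\right)^{2} = \left(-2 + \left(\left(-4\right) \left(- \frac{1}{3}\right) + 5\right)\right)^{2} = \left(-2 + \left(\frac{4}{3} + 5\right)\right)^{2} = \left(-2 + \frac{19}{3}\right)^{2} = \left(\frac{13}{3}\right)^{2} = \frac{169}{9}$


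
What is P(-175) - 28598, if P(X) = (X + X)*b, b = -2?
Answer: -27898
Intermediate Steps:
P(X) = -4*X (P(X) = (X + X)*(-2) = (2*X)*(-2) = -4*X)
P(-175) - 28598 = -4*(-175) - 28598 = 700 - 28598 = -27898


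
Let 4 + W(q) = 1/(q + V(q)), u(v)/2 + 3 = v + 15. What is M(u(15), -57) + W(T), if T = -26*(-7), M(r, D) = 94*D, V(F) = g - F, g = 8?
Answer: -42895/8 ≈ -5361.9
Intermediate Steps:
u(v) = 24 + 2*v (u(v) = -6 + 2*(v + 15) = -6 + 2*(15 + v) = -6 + (30 + 2*v) = 24 + 2*v)
V(F) = 8 - F
T = 182
W(q) = -31/8 (W(q) = -4 + 1/(q + (8 - q)) = -4 + 1/8 = -4 + ⅛ = -31/8)
M(u(15), -57) + W(T) = 94*(-57) - 31/8 = -5358 - 31/8 = -42895/8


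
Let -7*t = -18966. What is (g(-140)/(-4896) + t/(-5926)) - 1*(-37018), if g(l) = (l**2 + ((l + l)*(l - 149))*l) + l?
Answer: 332801840585/8462328 ≈ 39327.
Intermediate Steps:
t = 18966/7 (t = -1/7*(-18966) = 18966/7 ≈ 2709.4)
g(l) = l + l**2 + 2*l**2*(-149 + l) (g(l) = (l**2 + ((2*l)*(-149 + l))*l) + l = (l**2 + (2*l*(-149 + l))*l) + l = (l**2 + 2*l**2*(-149 + l)) + l = l + l**2 + 2*l**2*(-149 + l))
(g(-140)/(-4896) + t/(-5926)) - 1*(-37018) = (-140*(1 - 297*(-140) + 2*(-140)**2)/(-4896) + (18966/7)/(-5926)) - 1*(-37018) = (-140*(1 + 41580 + 2*19600)*(-1/4896) + (18966/7)*(-1/5926)) + 37018 = (-140*(1 + 41580 + 39200)*(-1/4896) - 9483/20741) + 37018 = (-140*80781*(-1/4896) - 9483/20741) + 37018 = (-11309340*(-1/4896) - 9483/20741) + 37018 = (942445/408 - 9483/20741) + 37018 = 19543382681/8462328 + 37018 = 332801840585/8462328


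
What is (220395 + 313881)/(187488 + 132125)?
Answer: 534276/319613 ≈ 1.6716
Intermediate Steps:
(220395 + 313881)/(187488 + 132125) = 534276/319613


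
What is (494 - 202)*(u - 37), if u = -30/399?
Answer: -1439852/133 ≈ -10826.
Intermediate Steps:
u = -10/133 (u = -30*1/399 = -10/133 ≈ -0.075188)
(494 - 202)*(u - 37) = (494 - 202)*(-10/133 - 37) = 292*(-4931/133) = -1439852/133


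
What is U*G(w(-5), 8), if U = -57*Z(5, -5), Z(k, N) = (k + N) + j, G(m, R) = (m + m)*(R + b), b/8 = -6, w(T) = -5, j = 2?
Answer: -45600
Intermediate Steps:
b = -48 (b = 8*(-6) = -48)
G(m, R) = 2*m*(-48 + R) (G(m, R) = (m + m)*(R - 48) = (2*m)*(-48 + R) = 2*m*(-48 + R))
Z(k, N) = 2 + N + k (Z(k, N) = (k + N) + 2 = (N + k) + 2 = 2 + N + k)
U = -114 (U = -57*(2 - 5 + 5) = -57*2 = -114)
U*G(w(-5), 8) = -228*(-5)*(-48 + 8) = -228*(-5)*(-40) = -114*400 = -45600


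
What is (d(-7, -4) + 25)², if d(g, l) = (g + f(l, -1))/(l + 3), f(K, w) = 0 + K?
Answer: 1296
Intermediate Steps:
f(K, w) = K
d(g, l) = (g + l)/(3 + l) (d(g, l) = (g + l)/(l + 3) = (g + l)/(3 + l))
(d(-7, -4) + 25)² = ((-7 - 4)/(3 - 4) + 25)² = (-11/(-1) + 25)² = (-1*(-11) + 25)² = (11 + 25)² = 36² = 1296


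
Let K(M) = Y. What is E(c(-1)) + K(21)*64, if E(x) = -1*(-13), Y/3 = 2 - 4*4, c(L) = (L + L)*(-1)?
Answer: -2675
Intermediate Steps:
c(L) = -2*L (c(L) = (2*L)*(-1) = -2*L)
Y = -42 (Y = 3*(2 - 4*4) = 3*(2 - 16) = 3*(-14) = -42)
E(x) = 13
K(M) = -42
E(c(-1)) + K(21)*64 = 13 - 42*64 = 13 - 2688 = -2675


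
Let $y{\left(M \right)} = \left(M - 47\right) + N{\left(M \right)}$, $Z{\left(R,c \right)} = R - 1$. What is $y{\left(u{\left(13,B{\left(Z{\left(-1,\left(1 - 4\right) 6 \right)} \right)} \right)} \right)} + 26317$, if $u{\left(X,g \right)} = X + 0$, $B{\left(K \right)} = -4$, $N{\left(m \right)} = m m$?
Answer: $26452$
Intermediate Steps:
$N{\left(m \right)} = m^{2}$
$Z{\left(R,c \right)} = -1 + R$
$u{\left(X,g \right)} = X$
$y{\left(M \right)} = -47 + M + M^{2}$ ($y{\left(M \right)} = \left(M - 47\right) + M^{2} = \left(-47 + M\right) + M^{2} = -47 + M + M^{2}$)
$y{\left(u{\left(13,B{\left(Z{\left(-1,\left(1 - 4\right) 6 \right)} \right)} \right)} \right)} + 26317 = \left(-47 + 13 + 13^{2}\right) + 26317 = \left(-47 + 13 + 169\right) + 26317 = 135 + 26317 = 26452$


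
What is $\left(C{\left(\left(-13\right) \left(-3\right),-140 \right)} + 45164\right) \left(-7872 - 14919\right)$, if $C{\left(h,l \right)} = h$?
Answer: $-1030221573$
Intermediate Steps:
$\left(C{\left(\left(-13\right) \left(-3\right),-140 \right)} + 45164\right) \left(-7872 - 14919\right) = \left(\left(-13\right) \left(-3\right) + 45164\right) \left(-7872 - 14919\right) = \left(39 + 45164\right) \left(-22791\right) = 45203 \left(-22791\right) = -1030221573$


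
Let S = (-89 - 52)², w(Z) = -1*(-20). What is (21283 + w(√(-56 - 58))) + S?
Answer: 41184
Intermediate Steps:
w(Z) = 20
S = 19881 (S = (-141)² = 19881)
(21283 + w(√(-56 - 58))) + S = (21283 + 20) + 19881 = 21303 + 19881 = 41184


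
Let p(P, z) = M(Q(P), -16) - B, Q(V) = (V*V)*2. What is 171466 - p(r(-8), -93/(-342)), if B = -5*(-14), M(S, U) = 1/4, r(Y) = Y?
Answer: 686143/4 ≈ 1.7154e+5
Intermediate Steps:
Q(V) = 2*V² (Q(V) = V²*2 = 2*V²)
M(S, U) = ¼
B = 70
p(P, z) = -279/4 (p(P, z) = ¼ - 1*70 = ¼ - 70 = -279/4)
171466 - p(r(-8), -93/(-342)) = 171466 - 1*(-279/4) = 171466 + 279/4 = 686143/4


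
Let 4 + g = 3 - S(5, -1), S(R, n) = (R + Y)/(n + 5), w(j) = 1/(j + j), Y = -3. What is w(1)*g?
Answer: -¾ ≈ -0.75000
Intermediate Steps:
w(j) = 1/(2*j)
S(R, n) = (-3 + R)/(5 + n) (S(R, n) = (R - 3)/(n + 5) = (-3 + R)/(5 + n))
g = -3/2 (g = -4 + (3 - (-3 + 5)/(5 - 1)) = -4 + (3 - 2/4) = -4 + (3 - 1*½) = -4 + (3 - ½) = -4 + 5/2 = -3/2 ≈ -1.5000)
w(1)*g = ((½)/1)*(-3/2) = ((½)*1)*(-3/2) = (½)*(-3/2) = -¾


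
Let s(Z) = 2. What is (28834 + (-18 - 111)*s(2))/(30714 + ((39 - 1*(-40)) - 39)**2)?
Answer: 14288/16157 ≈ 0.88432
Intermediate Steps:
(28834 + (-18 - 111)*s(2))/(30714 + ((39 - 1*(-40)) - 39)**2) = (28834 + (-18 - 111)*2)/(30714 + ((39 - 1*(-40)) - 39)**2) = (28834 - 129*2)/(30714 + ((39 + 40) - 39)**2) = (28834 - 258)/(30714 + (79 - 39)**2) = 28576/(30714 + 40**2) = 28576/(30714 + 1600) = 28576/32314 = 28576*(1/32314) = 14288/16157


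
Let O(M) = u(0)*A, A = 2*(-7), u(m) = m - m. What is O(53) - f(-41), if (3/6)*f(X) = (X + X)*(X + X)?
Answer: -13448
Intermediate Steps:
u(m) = 0
f(X) = 8*X² (f(X) = 2*((X + X)*(X + X)) = 2*((2*X)*(2*X)) = 2*(4*X²) = 8*X²)
A = -14
O(M) = 0 (O(M) = 0*(-14) = 0)
O(53) - f(-41) = 0 - 8*(-41)² = 0 - 8*1681 = 0 - 1*13448 = 0 - 13448 = -13448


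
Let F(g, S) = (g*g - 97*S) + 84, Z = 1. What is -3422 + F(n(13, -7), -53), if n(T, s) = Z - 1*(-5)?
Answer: 1839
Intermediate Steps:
n(T, s) = 6 (n(T, s) = 1 - 1*(-5) = 1 + 5 = 6)
F(g, S) = 84 + g**2 - 97*S (F(g, S) = (g**2 - 97*S) + 84 = 84 + g**2 - 97*S)
-3422 + F(n(13, -7), -53) = -3422 + (84 + 6**2 - 97*(-53)) = -3422 + (84 + 36 + 5141) = -3422 + 5261 = 1839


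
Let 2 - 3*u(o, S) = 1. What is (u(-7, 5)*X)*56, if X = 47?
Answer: 2632/3 ≈ 877.33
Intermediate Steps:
u(o, S) = ⅓ (u(o, S) = ⅔ - ⅓*1 = ⅔ - ⅓ = ⅓)
(u(-7, 5)*X)*56 = ((⅓)*47)*56 = (47/3)*56 = 2632/3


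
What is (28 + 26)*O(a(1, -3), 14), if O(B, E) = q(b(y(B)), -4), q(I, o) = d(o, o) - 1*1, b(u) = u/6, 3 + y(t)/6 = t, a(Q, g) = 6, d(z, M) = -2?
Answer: -162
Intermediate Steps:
y(t) = -18 + 6*t
b(u) = u/6 (b(u) = u*(1/6) = u/6)
q(I, o) = -3 (q(I, o) = -2 - 1*1 = -2 - 1 = -3)
O(B, E) = -3
(28 + 26)*O(a(1, -3), 14) = (28 + 26)*(-3) = 54*(-3) = -162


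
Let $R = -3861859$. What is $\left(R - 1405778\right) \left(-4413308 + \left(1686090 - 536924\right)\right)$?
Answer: $17194315172454$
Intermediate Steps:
$\left(R - 1405778\right) \left(-4413308 + \left(1686090 - 536924\right)\right) = \left(-3861859 - 1405778\right) \left(-4413308 + \left(1686090 - 536924\right)\right) = - 5267637 \left(-4413308 + 1149166\right) = \left(-5267637\right) \left(-3264142\right) = 17194315172454$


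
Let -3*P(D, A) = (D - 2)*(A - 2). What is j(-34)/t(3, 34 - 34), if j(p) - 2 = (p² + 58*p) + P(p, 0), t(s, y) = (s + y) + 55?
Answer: -419/29 ≈ -14.448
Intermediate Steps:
t(s, y) = 55 + s + y
P(D, A) = -(-2 + A)*(-2 + D)/3 (P(D, A) = -(D - 2)*(A - 2)/3 = -(-2 + D)*(-2 + A)/3 = -(-2 + A)*(-2 + D)/3)
j(p) = ⅔ + p² + 176*p/3 (j(p) = 2 + ((p² + 58*p) + (-4/3 + (⅔)*0 + 2*p/3 - ⅓*0*p)) = 2 + ((p² + 58*p) + (-4/3 + 0 + 2*p/3 + 0)) = 2 + ((p² + 58*p) + (-4/3 + 2*p/3)) = 2 + (-4/3 + p² + 176*p/3) = ⅔ + p² + 176*p/3)
j(-34)/t(3, 34 - 34) = (⅔ + (-34)² + (176/3)*(-34))/(55 + 3 + (34 - 34)) = (⅔ + 1156 - 5984/3)/(55 + 3 + 0) = -838/58 = -838*1/58 = -419/29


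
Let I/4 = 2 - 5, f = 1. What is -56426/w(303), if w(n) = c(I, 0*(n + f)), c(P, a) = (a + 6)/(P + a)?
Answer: 112852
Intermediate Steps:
I = -12 (I = 4*(2 - 5) = 4*(-3) = -12)
c(P, a) = (6 + a)/(P + a)
w(n) = -1/2 (w(n) = (6 + 0*(n + 1))/(-12 + 0*(n + 1)) = (6 + 0*(1 + n))/(-12 + 0*(1 + n)) = (6 + 0)/(-12 + 0) = 6/(-12) = -1/12*6 = -1/2)
-56426/w(303) = -56426/(-1/2) = -56426*(-2) = 112852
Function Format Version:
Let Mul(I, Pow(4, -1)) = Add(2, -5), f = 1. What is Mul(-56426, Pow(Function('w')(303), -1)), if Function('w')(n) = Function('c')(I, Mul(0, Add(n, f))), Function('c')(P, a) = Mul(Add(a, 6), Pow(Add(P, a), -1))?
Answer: 112852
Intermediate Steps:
I = -12 (I = Mul(4, Add(2, -5)) = Mul(4, -3) = -12)
Function('c')(P, a) = Mul(Pow(Add(P, a), -1), Add(6, a)) (Function('c')(P, a) = Mul(Add(6, a), Pow(Add(P, a), -1)) = Mul(Pow(Add(P, a), -1), Add(6, a)))
Function('w')(n) = Rational(-1, 2) (Function('w')(n) = Mul(Pow(Add(-12, Mul(0, Add(n, 1))), -1), Add(6, Mul(0, Add(n, 1)))) = Mul(Pow(Add(-12, Mul(0, Add(1, n))), -1), Add(6, Mul(0, Add(1, n)))) = Mul(Pow(Add(-12, 0), -1), Add(6, 0)) = Mul(Pow(-12, -1), 6) = Mul(Rational(-1, 12), 6) = Rational(-1, 2))
Mul(-56426, Pow(Function('w')(303), -1)) = Mul(-56426, Pow(Rational(-1, 2), -1)) = Mul(-56426, -2) = 112852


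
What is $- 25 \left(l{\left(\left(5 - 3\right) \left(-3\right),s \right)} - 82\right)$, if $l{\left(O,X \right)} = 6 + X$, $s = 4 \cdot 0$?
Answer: $1900$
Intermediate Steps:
$s = 0$
$- 25 \left(l{\left(\left(5 - 3\right) \left(-3\right),s \right)} - 82\right) = - 25 \left(\left(6 + 0\right) - 82\right) = - 25 \left(6 - 82\right) = \left(-25\right) \left(-76\right) = 1900$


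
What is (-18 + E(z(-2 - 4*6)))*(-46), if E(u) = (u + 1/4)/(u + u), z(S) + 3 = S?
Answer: 93403/116 ≈ 805.20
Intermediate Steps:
z(S) = -3 + S
E(u) = (1/4 + u)/(2*u) (E(u) = (u + 1/4)/((2*u)) = (1/4 + u)*(1/(2*u)) = (1/4 + u)/(2*u))
(-18 + E(z(-2 - 4*6)))*(-46) = (-18 + (1 + 4*(-3 + (-2 - 4*6)))/(8*(-3 + (-2 - 4*6))))*(-46) = (-18 + (1 + 4*(-3 + (-2 - 24)))/(8*(-3 + (-2 - 24))))*(-46) = (-18 + (1 + 4*(-3 - 26))/(8*(-3 - 26)))*(-46) = (-18 + (1/8)*(1 + 4*(-29))/(-29))*(-46) = (-18 + (1/8)*(-1/29)*(1 - 116))*(-46) = (-18 + (1/8)*(-1/29)*(-115))*(-46) = (-18 + 115/232)*(-46) = -4061/232*(-46) = 93403/116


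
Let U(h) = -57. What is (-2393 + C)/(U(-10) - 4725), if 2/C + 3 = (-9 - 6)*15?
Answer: 272803/545148 ≈ 0.50042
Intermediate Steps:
C = -1/114 (C = 2/(-3 + (-9 - 6)*15) = 2/(-3 - 15*15) = 2/(-3 - 225) = 2/(-228) = 2*(-1/228) = -1/114 ≈ -0.0087719)
(-2393 + C)/(U(-10) - 4725) = (-2393 - 1/114)/(-57 - 4725) = -272803/114/(-4782) = -272803/114*(-1/4782) = 272803/545148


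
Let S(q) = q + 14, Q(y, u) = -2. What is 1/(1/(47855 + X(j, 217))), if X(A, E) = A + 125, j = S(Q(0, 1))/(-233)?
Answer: 11179328/233 ≈ 47980.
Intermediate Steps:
S(q) = 14 + q
j = -12/233 (j = (14 - 2)/(-233) = 12*(-1/233) = -12/233 ≈ -0.051502)
X(A, E) = 125 + A
1/(1/(47855 + X(j, 217))) = 1/(1/(47855 + (125 - 12/233))) = 1/(1/(47855 + 29113/233)) = 1/(1/(11179328/233)) = 1/(233/11179328) = 11179328/233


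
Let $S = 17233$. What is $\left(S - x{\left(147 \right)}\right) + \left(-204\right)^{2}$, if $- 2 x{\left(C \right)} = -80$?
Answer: $58809$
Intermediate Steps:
$x{\left(C \right)} = 40$ ($x{\left(C \right)} = \left(- \frac{1}{2}\right) \left(-80\right) = 40$)
$\left(S - x{\left(147 \right)}\right) + \left(-204\right)^{2} = \left(17233 - 40\right) + \left(-204\right)^{2} = \left(17233 - 40\right) + 41616 = 17193 + 41616 = 58809$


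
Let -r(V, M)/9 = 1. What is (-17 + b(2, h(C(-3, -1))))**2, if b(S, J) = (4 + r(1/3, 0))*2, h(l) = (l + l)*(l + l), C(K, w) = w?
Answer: 729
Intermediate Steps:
r(V, M) = -9 (r(V, M) = -9*1 = -9)
h(l) = 4*l**2 (h(l) = (2*l)*(2*l) = 4*l**2)
b(S, J) = -10 (b(S, J) = (4 - 9)*2 = -5*2 = -10)
(-17 + b(2, h(C(-3, -1))))**2 = (-17 - 10)**2 = (-27)**2 = 729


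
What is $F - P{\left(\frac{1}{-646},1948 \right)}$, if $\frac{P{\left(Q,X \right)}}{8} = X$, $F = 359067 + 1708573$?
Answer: $2052056$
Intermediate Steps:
$F = 2067640$
$P{\left(Q,X \right)} = 8 X$
$F - P{\left(\frac{1}{-646},1948 \right)} = 2067640 - 8 \cdot 1948 = 2067640 - 15584 = 2052056$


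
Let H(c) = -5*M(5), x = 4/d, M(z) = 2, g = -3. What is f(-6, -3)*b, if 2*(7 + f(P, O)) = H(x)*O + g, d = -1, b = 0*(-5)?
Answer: 0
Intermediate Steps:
b = 0
x = -4 (x = 4/(-1) = 4*(-1) = -4)
H(c) = -10 (H(c) = -5*2 = -10)
f(P, O) = -17/2 - 5*O (f(P, O) = -7 + (-10*O - 3)/2 = -7 + (-3 - 10*O)/2 = -7 + (-3/2 - 5*O) = -17/2 - 5*O)
f(-6, -3)*b = (-17/2 - 5*(-3))*0 = (-17/2 + 15)*0 = (13/2)*0 = 0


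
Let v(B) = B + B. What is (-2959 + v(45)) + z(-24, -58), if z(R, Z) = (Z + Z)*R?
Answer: -85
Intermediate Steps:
z(R, Z) = 2*R*Z (z(R, Z) = (2*Z)*R = 2*R*Z)
v(B) = 2*B
(-2959 + v(45)) + z(-24, -58) = (-2959 + 2*45) + 2*(-24)*(-58) = (-2959 + 90) + 2784 = -2869 + 2784 = -85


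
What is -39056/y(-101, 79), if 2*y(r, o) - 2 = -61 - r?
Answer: -39056/21 ≈ -1859.8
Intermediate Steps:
y(r, o) = -59/2 - r/2 (y(r, o) = 1 + (-61 - r)/2 = 1 + (-61/2 - r/2) = -59/2 - r/2)
-39056/y(-101, 79) = -39056/(-59/2 - ½*(-101)) = -39056/(-59/2 + 101/2) = -39056/21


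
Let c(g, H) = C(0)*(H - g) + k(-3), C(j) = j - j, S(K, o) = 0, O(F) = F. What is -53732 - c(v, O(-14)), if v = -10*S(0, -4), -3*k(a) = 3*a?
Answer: -53735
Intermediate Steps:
C(j) = 0
k(a) = -a
v = 0 (v = -10*0 = 0)
c(g, H) = 3 (c(g, H) = 0*(H - g) - 1*(-3) = 0 + 3 = 3)
-53732 - c(v, O(-14)) = -53732 - 1*3 = -53732 - 3 = -53735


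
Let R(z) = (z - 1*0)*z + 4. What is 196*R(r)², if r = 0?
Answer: 3136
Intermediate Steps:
R(z) = 4 + z² (R(z) = (z + 0)*z + 4 = z*z + 4 = z² + 4 = 4 + z²)
196*R(r)² = 196*(4 + 0²)² = 196*(4 + 0)² = 196*4² = 196*16 = 3136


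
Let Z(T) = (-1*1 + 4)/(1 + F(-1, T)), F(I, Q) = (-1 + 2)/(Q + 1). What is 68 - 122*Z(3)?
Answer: -1124/5 ≈ -224.80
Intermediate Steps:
F(I, Q) = 1/(1 + Q)
Z(T) = 3/(1 + 1/(1 + T)) (Z(T) = (-1*1 + 4)/(1 + 1/(1 + T)) = (-1 + 4)/(1 + 1/(1 + T)) = 3/(1 + 1/(1 + T)))
68 - 122*Z(3) = 68 - 366*(1 + 3)/(2 + 3) = 68 - 366*4/5 = 68 - 122*12/5 = 68 - 1464/5 = -1124/5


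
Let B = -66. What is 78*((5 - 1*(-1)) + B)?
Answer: -4680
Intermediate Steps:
78*((5 - 1*(-1)) + B) = 78*((5 - 1*(-1)) - 66) = 78*((5 + 1) - 66) = 78*(6 - 66) = 78*(-60) = -4680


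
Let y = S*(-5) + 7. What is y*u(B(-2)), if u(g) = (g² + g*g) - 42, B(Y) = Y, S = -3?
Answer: -748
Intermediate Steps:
y = 22 (y = -3*(-5) + 7 = 15 + 7 = 22)
u(g) = -42 + 2*g² (u(g) = (g² + g²) - 42 = 2*g² - 42 = -42 + 2*g²)
y*u(B(-2)) = 22*(-42 + 2*(-2)²) = 22*(-42 + 2*4) = 22*(-42 + 8) = 22*(-34) = -748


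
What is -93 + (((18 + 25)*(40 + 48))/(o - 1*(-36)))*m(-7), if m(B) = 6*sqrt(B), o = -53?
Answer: -93 - 22704*I*sqrt(7)/17 ≈ -93.0 - 3533.5*I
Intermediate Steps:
-93 + (((18 + 25)*(40 + 48))/(o - 1*(-36)))*m(-7) = -93 + (((18 + 25)*(40 + 48))/(-53 - 1*(-36)))*(6*sqrt(-7)) = -93 + ((43*88)/(-53 + 36))*(6*(I*sqrt(7))) = -93 + (3784/(-17))*(6*I*sqrt(7)) = -93 + (3784*(-1/17))*(6*I*sqrt(7)) = -93 - 22704*I*sqrt(7)/17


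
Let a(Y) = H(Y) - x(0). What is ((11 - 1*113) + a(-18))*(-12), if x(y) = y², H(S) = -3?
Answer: 1260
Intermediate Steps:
a(Y) = -3 (a(Y) = -3 - 1*0² = -3 - 1*0 = -3 + 0 = -3)
((11 - 1*113) + a(-18))*(-12) = ((11 - 1*113) - 3)*(-12) = ((11 - 113) - 3)*(-12) = (-102 - 3)*(-12) = -105*(-12) = 1260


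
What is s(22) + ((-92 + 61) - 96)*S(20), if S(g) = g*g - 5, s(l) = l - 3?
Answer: -50146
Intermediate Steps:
s(l) = -3 + l
S(g) = -5 + g² (S(g) = g² - 5 = -5 + g²)
s(22) + ((-92 + 61) - 96)*S(20) = (-3 + 22) + ((-92 + 61) - 96)*(-5 + 20²) = 19 + (-31 - 96)*(-5 + 400) = 19 - 127*395 = 19 - 50165 = -50146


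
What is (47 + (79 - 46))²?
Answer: 6400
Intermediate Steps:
(47 + (79 - 46))² = (47 + 33)² = 80² = 6400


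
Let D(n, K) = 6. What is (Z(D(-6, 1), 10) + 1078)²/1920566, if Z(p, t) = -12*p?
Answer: 506018/960283 ≈ 0.52695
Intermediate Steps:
(Z(D(-6, 1), 10) + 1078)²/1920566 = (-12*6 + 1078)²/1920566 = (-72 + 1078)²*(1/1920566) = 1006²*(1/1920566) = 1012036*(1/1920566) = 506018/960283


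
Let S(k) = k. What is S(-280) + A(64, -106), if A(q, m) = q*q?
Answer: 3816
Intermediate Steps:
A(q, m) = q²
S(-280) + A(64, -106) = -280 + 64² = -280 + 4096 = 3816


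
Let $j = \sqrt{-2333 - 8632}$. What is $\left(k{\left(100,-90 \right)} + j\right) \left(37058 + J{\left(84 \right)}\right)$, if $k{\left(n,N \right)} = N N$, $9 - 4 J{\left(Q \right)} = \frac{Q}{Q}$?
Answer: $300186000 + 37060 i \sqrt{10965} \approx 3.0019 \cdot 10^{8} + 3.8807 \cdot 10^{6} i$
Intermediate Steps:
$J{\left(Q \right)} = 2$ ($J{\left(Q \right)} = \frac{9}{4} - \frac{Q \frac{1}{Q}}{4} = \frac{9}{4} - \frac{1}{4} = 2$)
$k{\left(n,N \right)} = N^{2}$
$j = i \sqrt{10965}$ ($j = \sqrt{-10965} = i \sqrt{10965} \approx 104.71 i$)
$\left(k{\left(100,-90 \right)} + j\right) \left(37058 + J{\left(84 \right)}\right) = \left(\left(-90\right)^{2} + i \sqrt{10965}\right) \left(37058 + 2\right) = \left(8100 + i \sqrt{10965}\right) 37060 = 300186000 + 37060 i \sqrt{10965}$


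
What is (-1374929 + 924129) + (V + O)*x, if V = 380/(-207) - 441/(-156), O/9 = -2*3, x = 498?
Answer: -856093921/1794 ≈ -4.7720e+5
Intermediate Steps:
O = -54 (O = 9*(-2*3) = 9*(-6) = -54)
V = 10669/10764 (V = 380*(-1/207) - 441*(-1/156) = -380/207 + 147/52 = 10669/10764 ≈ 0.99117)
(-1374929 + 924129) + (V + O)*x = (-1374929 + 924129) + (10669/10764 - 54)*498 = -450800 - 570587/10764*498 = -450800 - 47358721/1794 = -856093921/1794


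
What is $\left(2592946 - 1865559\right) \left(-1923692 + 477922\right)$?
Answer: $-1051634302990$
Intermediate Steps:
$\left(2592946 - 1865559\right) \left(-1923692 + 477922\right) = \left(2592946 - 1865559\right) \left(-1445770\right) = 727387 \left(-1445770\right) = -1051634302990$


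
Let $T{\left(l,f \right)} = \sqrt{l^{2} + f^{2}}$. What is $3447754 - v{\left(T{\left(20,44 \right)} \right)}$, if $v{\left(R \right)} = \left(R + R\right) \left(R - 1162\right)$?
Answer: $3443082 + 9296 \sqrt{146} \approx 3.5554 \cdot 10^{6}$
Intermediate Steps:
$T{\left(l,f \right)} = \sqrt{f^{2} + l^{2}}$
$v{\left(R \right)} = 2 R \left(-1162 + R\right)$
$3447754 - v{\left(T{\left(20,44 \right)} \right)} = 3447754 - 2 \sqrt{44^{2} + 20^{2}} \left(-1162 + \sqrt{44^{2} + 20^{2}}\right) = 3447754 - 2 \sqrt{1936 + 400} \left(-1162 + \sqrt{1936 + 400}\right) = 3447754 - 2 \sqrt{2336} \left(-1162 + \sqrt{2336}\right) = 3447754 - 2 \cdot 4 \sqrt{146} \left(-1162 + 4 \sqrt{146}\right) = 3447754 - 8 \sqrt{146} \left(-1162 + 4 \sqrt{146}\right)$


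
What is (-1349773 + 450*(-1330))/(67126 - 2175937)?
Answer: 1948273/2108811 ≈ 0.92387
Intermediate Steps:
(-1349773 + 450*(-1330))/(67126 - 2175937) = (-1349773 - 598500)/(-2108811) = -1948273*(-1/2108811) = 1948273/2108811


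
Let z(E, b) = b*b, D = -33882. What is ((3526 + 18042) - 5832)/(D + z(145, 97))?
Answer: -15736/24473 ≈ -0.64299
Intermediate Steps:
z(E, b) = b²
((3526 + 18042) - 5832)/(D + z(145, 97)) = ((3526 + 18042) - 5832)/(-33882 + 97²) = (21568 - 5832)/(-33882 + 9409) = 15736/(-24473) = 15736*(-1/24473) = -15736/24473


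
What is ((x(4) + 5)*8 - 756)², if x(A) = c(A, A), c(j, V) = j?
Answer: 467856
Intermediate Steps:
x(A) = A
((x(4) + 5)*8 - 756)² = ((4 + 5)*8 - 756)² = (9*8 - 756)² = (72 - 756)² = (-684)² = 467856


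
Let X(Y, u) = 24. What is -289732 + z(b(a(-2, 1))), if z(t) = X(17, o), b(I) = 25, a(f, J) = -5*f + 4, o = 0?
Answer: -289708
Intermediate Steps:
a(f, J) = 4 - 5*f
z(t) = 24
-289732 + z(b(a(-2, 1))) = -289732 + 24 = -289708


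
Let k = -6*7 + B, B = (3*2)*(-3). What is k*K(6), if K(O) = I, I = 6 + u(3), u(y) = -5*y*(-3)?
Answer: -3060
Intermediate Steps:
B = -18 (B = 6*(-3) = -18)
u(y) = 15*y
I = 51 (I = 6 + 15*3 = 6 + 45 = 51)
k = -60 (k = -6*7 - 18 = -42 - 18 = -60)
K(O) = 51
k*K(6) = -60*51 = -3060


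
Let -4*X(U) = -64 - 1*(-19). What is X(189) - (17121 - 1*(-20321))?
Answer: -149723/4 ≈ -37431.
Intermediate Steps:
X(U) = 45/4 (X(U) = -(-64 - 1*(-19))/4 = -(-64 + 19)/4 = -1/4*(-45) = 45/4)
X(189) - (17121 - 1*(-20321)) = 45/4 - (17121 - 1*(-20321)) = 45/4 - (17121 + 20321) = 45/4 - 1*37442 = 45/4 - 37442 = -149723/4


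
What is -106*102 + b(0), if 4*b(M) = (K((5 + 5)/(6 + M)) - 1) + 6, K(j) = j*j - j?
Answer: -389177/36 ≈ -10810.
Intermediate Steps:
K(j) = j**2 - j
b(M) = 5/4 + 5*(-1 + 10/(6 + M))/(2*(6 + M)) (b(M) = ((((5 + 5)/(6 + M))*(-1 + (5 + 5)/(6 + M)) - 1) + 6)/4 = (((10/(6 + M))*(-1 + 10/(6 + M)) - 1) + 6)/4 = ((10*(-1 + 10/(6 + M))/(6 + M) - 1) + 6)/4 = ((-1 + 10*(-1 + 10/(6 + M))/(6 + M)) + 6)/4 = (5 + 10*(-1 + 10/(6 + M))/(6 + M))/4 = 5/4 + 5*(-1 + 10/(6 + M))/(2*(6 + M)))
-106*102 + b(0) = -106*102 + 5*(8 + (6 + 0)**2 - 2*0)/(4*(6 + 0)**2) = -10812 + (5/4)*(8 + 6**2 + 0)/6**2 = -10812 + (5/4)*(1/36)*(8 + 36 + 0) = -10812 + (5/4)*(1/36)*44 = -10812 + 55/36 = -389177/36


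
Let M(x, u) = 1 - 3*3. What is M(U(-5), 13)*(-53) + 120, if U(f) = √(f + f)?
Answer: 544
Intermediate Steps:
U(f) = √2*√f (U(f) = √(2*f) = √2*√f)
M(x, u) = -8 (M(x, u) = 1 - 9 = -8)
M(U(-5), 13)*(-53) + 120 = -8*(-53) + 120 = 424 + 120 = 544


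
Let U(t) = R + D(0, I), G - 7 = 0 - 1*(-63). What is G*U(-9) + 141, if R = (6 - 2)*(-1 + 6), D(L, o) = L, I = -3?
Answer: 1541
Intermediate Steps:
G = 70 (G = 7 + (0 - 1*(-63)) = 7 + (0 + 63) = 7 + 63 = 70)
R = 20 (R = 4*5 = 20)
U(t) = 20 (U(t) = 20 + 0 = 20)
G*U(-9) + 141 = 70*20 + 141 = 1400 + 141 = 1541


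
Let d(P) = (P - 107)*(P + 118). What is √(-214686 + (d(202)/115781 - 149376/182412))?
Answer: I*√73889248722833328171486/586662327 ≈ 463.34*I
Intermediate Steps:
d(P) = (-107 + P)*(118 + P)
√(-214686 + (d(202)/115781 - 149376/182412)) = √(-214686 + ((-12626 + 202² + 11*202)/115781 - 149376/182412)) = √(-214686 + ((-12626 + 40804 + 2222)*(1/115781) - 149376*1/182412)) = √(-214686 + (30400*(1/115781) - 12448/15201)) = √(-214686 + (30400/115781 - 12448/15201)) = √(-214686 - 979131488/1759986981) = √(-377845544134454/1759986981) = I*√73889248722833328171486/586662327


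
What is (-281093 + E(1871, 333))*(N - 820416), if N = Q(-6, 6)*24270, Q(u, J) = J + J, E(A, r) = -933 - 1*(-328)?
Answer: 149067820848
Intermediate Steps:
E(A, r) = -605 (E(A, r) = -933 + 328 = -605)
Q(u, J) = 2*J
N = 291240 (N = (2*6)*24270 = 12*24270 = 291240)
(-281093 + E(1871, 333))*(N - 820416) = (-281093 - 605)*(291240 - 820416) = -281698*(-529176) = 149067820848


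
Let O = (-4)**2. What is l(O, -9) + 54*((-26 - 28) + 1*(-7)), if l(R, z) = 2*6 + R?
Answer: -3266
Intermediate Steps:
O = 16
l(R, z) = 12 + R
l(O, -9) + 54*((-26 - 28) + 1*(-7)) = (12 + 16) + 54*((-26 - 28) + 1*(-7)) = 28 + 54*(-54 - 7) = 28 + 54*(-61) = 28 - 3294 = -3266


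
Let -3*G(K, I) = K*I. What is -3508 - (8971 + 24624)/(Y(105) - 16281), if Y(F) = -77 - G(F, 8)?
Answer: -56368029/16078 ≈ -3505.9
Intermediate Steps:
G(K, I) = -I*K/3 (G(K, I) = -K*I/3 = -I*K/3)
Y(F) = -77 + 8*F/3 (Y(F) = -77 - (-1)*8*F/3 = -77 - (-8)*F/3 = -77 + 8*F/3)
-3508 - (8971 + 24624)/(Y(105) - 16281) = -3508 - (8971 + 24624)/((-77 + (8/3)*105) - 16281) = -3508 - 33595/((-77 + 280) - 16281) = -3508 - 33595/(203 - 16281) = -3508 - 33595/(-16078) = -3508 - 33595*(-1)/16078 = -3508 - 1*(-33595/16078) = -3508 + 33595/16078 = -56368029/16078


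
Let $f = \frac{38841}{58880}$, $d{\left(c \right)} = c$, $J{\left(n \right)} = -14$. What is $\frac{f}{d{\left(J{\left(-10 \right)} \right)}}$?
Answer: $- \frac{38841}{824320} \approx -0.047119$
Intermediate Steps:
$f = \frac{38841}{58880}$ ($f = 38841 \cdot \frac{1}{58880} = \frac{38841}{58880} \approx 0.65966$)
$\frac{f}{d{\left(J{\left(-10 \right)} \right)}} = \frac{38841}{58880 \left(-14\right)} = \frac{38841}{58880} \left(- \frac{1}{14}\right) = - \frac{38841}{824320}$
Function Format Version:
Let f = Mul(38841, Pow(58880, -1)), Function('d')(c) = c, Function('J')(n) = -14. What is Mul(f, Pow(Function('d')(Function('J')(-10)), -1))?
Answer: Rational(-38841, 824320) ≈ -0.047119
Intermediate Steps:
f = Rational(38841, 58880) (f = Mul(38841, Rational(1, 58880)) = Rational(38841, 58880) ≈ 0.65966)
Mul(f, Pow(Function('d')(Function('J')(-10)), -1)) = Mul(Rational(38841, 58880), Pow(-14, -1)) = Mul(Rational(38841, 58880), Rational(-1, 14)) = Rational(-38841, 824320)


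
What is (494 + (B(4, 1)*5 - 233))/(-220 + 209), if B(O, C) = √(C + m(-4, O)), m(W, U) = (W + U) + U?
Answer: -261/11 - 5*√5/11 ≈ -24.744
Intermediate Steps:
m(W, U) = W + 2*U (m(W, U) = (U + W) + U = W + 2*U)
B(O, C) = √(-4 + C + 2*O) (B(O, C) = √(C + (-4 + 2*O)) = √(-4 + C + 2*O))
(494 + (B(4, 1)*5 - 233))/(-220 + 209) = (494 + (√(-4 + 1 + 2*4)*5 - 233))/(-220 + 209) = (494 + (√(-4 + 1 + 8)*5 - 233))/(-11) = -(494 + (√5*5 - 233))/11 = -(494 + (5*√5 - 233))/11 = -(494 + (-233 + 5*√5))/11 = -(261 + 5*√5)/11 = -261/11 - 5*√5/11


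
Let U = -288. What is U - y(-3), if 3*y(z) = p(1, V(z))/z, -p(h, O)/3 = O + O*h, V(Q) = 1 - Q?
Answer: -872/3 ≈ -290.67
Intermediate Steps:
p(h, O) = -3*O - 3*O*h (p(h, O) = -3*(O + O*h) = -3*O - 3*O*h)
y(z) = (-6 + 6*z)/(3*z) (y(z) = ((-3*(1 - z)*(1 + 1))/z)/3 = ((-3*(1 - z)*2)/z)/3 = ((-6 + 6*z)/z)/3 = (-6 + 6*z)/(3*z))
U - y(-3) = -288 - (2 - 2/(-3)) = -288 - (2 - 2*(-1/3)) = -288 - (2 + 2/3) = -288 - 1*8/3 = -288 - 8/3 = -872/3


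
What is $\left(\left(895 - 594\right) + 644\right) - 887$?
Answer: $58$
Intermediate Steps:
$\left(\left(895 - 594\right) + 644\right) - 887 = \left(301 + 644\right) - 887 = 945 - 887 = 58$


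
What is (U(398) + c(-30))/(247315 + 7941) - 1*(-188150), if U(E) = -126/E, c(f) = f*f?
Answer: 9557257042637/50795944 ≈ 1.8815e+5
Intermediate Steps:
c(f) = f²
(U(398) + c(-30))/(247315 + 7941) - 1*(-188150) = (-126/398 + (-30)²)/(247315 + 7941) - 1*(-188150) = (-126*1/398 + 900)/255256 + 188150 = (-63/199 + 900)*(1/255256) + 188150 = (179037/199)*(1/255256) + 188150 = 179037/50795944 + 188150 = 9557257042637/50795944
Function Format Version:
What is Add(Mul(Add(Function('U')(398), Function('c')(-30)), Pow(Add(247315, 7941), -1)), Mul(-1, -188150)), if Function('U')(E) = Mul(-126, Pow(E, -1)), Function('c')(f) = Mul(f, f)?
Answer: Rational(9557257042637, 50795944) ≈ 1.8815e+5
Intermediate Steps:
Function('c')(f) = Pow(f, 2)
Add(Mul(Add(Function('U')(398), Function('c')(-30)), Pow(Add(247315, 7941), -1)), Mul(-1, -188150)) = Add(Mul(Add(Mul(-126, Pow(398, -1)), Pow(-30, 2)), Pow(Add(247315, 7941), -1)), Mul(-1, -188150)) = Add(Mul(Add(Mul(-126, Rational(1, 398)), 900), Pow(255256, -1)), 188150) = Add(Mul(Add(Rational(-63, 199), 900), Rational(1, 255256)), 188150) = Add(Mul(Rational(179037, 199), Rational(1, 255256)), 188150) = Add(Rational(179037, 50795944), 188150) = Rational(9557257042637, 50795944)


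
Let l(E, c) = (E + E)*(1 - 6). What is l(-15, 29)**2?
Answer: 22500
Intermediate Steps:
l(E, c) = -10*E (l(E, c) = (2*E)*(-5) = -10*E)
l(-15, 29)**2 = (-10*(-15))**2 = 150**2 = 22500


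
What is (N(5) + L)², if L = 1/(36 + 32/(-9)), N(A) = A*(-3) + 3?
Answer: 12215025/85264 ≈ 143.26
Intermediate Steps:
N(A) = 3 - 3*A (N(A) = -3*A + 3 = 3 - 3*A)
L = 9/292 (L = 1/(36 + 32*(-⅑)) = 1/(36 - 32/9) = 1/(292/9) = 9/292 ≈ 0.030822)
(N(5) + L)² = ((3 - 3*5) + 9/292)² = ((3 - 15) + 9/292)² = (-12 + 9/292)² = (-3495/292)² = 12215025/85264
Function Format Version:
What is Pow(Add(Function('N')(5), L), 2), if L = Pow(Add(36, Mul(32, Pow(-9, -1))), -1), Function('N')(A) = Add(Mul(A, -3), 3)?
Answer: Rational(12215025, 85264) ≈ 143.26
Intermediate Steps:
Function('N')(A) = Add(3, Mul(-3, A)) (Function('N')(A) = Add(Mul(-3, A), 3) = Add(3, Mul(-3, A)))
L = Rational(9, 292) (L = Pow(Add(36, Mul(32, Rational(-1, 9))), -1) = Pow(Add(36, Rational(-32, 9)), -1) = Pow(Rational(292, 9), -1) = Rational(9, 292) ≈ 0.030822)
Pow(Add(Function('N')(5), L), 2) = Pow(Add(Add(3, Mul(-3, 5)), Rational(9, 292)), 2) = Pow(Add(Add(3, -15), Rational(9, 292)), 2) = Pow(Add(-12, Rational(9, 292)), 2) = Pow(Rational(-3495, 292), 2) = Rational(12215025, 85264)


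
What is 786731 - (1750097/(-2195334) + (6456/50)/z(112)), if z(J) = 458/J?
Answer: 9887474290975463/12568287150 ≈ 7.8670e+5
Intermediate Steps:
786731 - (1750097/(-2195334) + (6456/50)/z(112)) = 786731 - (1750097/(-2195334) + (6456/50)/((458/112))) = 786731 - (1750097*(-1/2195334) + ((1/50)*6456)/((458*(1/112)))) = 786731 - (-1750097/2195334 + 3228/(25*(229/56))) = 786731 - (-1750097/2195334 + (3228/25)*(56/229)) = 786731 - (-1750097/2195334 + 180768/5725) = 786731 - 1*386826831187/12568287150 = 786731 - 386826831187/12568287150 = 9887474290975463/12568287150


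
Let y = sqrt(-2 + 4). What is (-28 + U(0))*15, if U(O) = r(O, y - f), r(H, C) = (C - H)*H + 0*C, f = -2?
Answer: -420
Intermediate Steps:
y = sqrt(2) ≈ 1.4142
r(H, C) = H*(C - H) (r(H, C) = H*(C - H) + 0 = H*(C - H))
U(O) = O*(2 + sqrt(2) - O) (U(O) = O*((sqrt(2) - 1*(-2)) - O) = O*((sqrt(2) + 2) - O) = O*((2 + sqrt(2)) - O) = O*(2 + sqrt(2) - O))
(-28 + U(0))*15 = (-28 + 0*(2 + sqrt(2) - 1*0))*15 = (-28 + 0*(2 + sqrt(2) + 0))*15 = (-28 + 0*(2 + sqrt(2)))*15 = (-28 + 0)*15 = -28*15 = -420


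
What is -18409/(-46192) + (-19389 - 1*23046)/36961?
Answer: -55640977/74230544 ≈ -0.74957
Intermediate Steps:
-18409/(-46192) + (-19389 - 1*23046)/36961 = -18409*(-1/46192) + (-19389 - 23046)*(1/36961) = 18409/46192 - 42435*1/36961 = 18409/46192 - 1845/1607 = -55640977/74230544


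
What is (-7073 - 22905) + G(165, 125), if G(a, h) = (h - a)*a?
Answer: -36578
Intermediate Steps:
G(a, h) = a*(h - a)
(-7073 - 22905) + G(165, 125) = (-7073 - 22905) + 165*(125 - 1*165) = -29978 + 165*(125 - 165) = -29978 + 165*(-40) = -29978 - 6600 = -36578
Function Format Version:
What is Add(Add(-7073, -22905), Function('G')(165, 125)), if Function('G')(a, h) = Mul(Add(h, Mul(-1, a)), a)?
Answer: -36578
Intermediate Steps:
Function('G')(a, h) = Mul(a, Add(h, Mul(-1, a)))
Add(Add(-7073, -22905), Function('G')(165, 125)) = Add(Add(-7073, -22905), Mul(165, Add(125, Mul(-1, 165)))) = Add(-29978, Mul(165, Add(125, -165))) = Add(-29978, Mul(165, -40)) = Add(-29978, -6600) = -36578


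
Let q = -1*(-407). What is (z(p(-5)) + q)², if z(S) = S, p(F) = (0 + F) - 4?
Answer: 158404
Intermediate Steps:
p(F) = -4 + F (p(F) = F - 4 = -4 + F)
q = 407
(z(p(-5)) + q)² = ((-4 - 5) + 407)² = (-9 + 407)² = 398² = 158404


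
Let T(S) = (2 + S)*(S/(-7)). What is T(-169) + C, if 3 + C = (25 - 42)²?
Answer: -26221/7 ≈ -3745.9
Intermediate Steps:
C = 286 (C = -3 + (25 - 42)² = -3 + (-17)² = -3 + 289 = 286)
T(S) = -S*(2 + S)/7 (T(S) = (2 + S)*(S*(-⅐)) = (2 + S)*(-S/7) = -S*(2 + S)/7)
T(-169) + C = -⅐*(-169)*(2 - 169) + 286 = -⅐*(-169)*(-167) + 286 = -28223/7 + 286 = -26221/7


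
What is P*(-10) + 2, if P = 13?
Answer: -128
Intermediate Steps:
P*(-10) + 2 = 13*(-10) + 2 = -130 + 2 = -128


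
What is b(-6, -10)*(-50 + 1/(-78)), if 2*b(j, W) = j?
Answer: 3901/26 ≈ 150.04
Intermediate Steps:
b(j, W) = j/2
b(-6, -10)*(-50 + 1/(-78)) = ((½)*(-6))*(-50 + 1/(-78)) = -3*(-50 - 1/78) = -3*(-3901/78) = 3901/26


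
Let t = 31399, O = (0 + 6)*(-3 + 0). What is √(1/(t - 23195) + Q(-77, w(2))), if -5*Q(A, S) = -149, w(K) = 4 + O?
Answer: √12535722255/20510 ≈ 5.4589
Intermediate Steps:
O = -18 (O = 6*(-3) = -18)
w(K) = -14 (w(K) = 4 - 18 = -14)
Q(A, S) = 149/5 (Q(A, S) = -⅕*(-149) = 149/5)
√(1/(t - 23195) + Q(-77, w(2))) = √(1/(31399 - 23195) + 149/5) = √(1/8204 + 149/5) = √(1222401/41020) = √12535722255/20510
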